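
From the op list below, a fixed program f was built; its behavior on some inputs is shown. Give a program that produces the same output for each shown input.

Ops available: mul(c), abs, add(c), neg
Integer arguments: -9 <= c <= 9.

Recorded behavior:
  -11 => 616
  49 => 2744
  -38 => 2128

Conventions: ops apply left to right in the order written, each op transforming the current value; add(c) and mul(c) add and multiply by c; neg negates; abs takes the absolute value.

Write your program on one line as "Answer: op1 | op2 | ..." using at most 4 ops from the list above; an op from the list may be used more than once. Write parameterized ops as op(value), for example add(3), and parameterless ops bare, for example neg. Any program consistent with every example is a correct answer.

mul(7) | mul(8) | abs

Check, running the answer program on each example:
  -11 -> -77 -> -616 -> 616
  49 -> 343 -> 2744 -> 2744
  -38 -> -266 -> -2128 -> 2128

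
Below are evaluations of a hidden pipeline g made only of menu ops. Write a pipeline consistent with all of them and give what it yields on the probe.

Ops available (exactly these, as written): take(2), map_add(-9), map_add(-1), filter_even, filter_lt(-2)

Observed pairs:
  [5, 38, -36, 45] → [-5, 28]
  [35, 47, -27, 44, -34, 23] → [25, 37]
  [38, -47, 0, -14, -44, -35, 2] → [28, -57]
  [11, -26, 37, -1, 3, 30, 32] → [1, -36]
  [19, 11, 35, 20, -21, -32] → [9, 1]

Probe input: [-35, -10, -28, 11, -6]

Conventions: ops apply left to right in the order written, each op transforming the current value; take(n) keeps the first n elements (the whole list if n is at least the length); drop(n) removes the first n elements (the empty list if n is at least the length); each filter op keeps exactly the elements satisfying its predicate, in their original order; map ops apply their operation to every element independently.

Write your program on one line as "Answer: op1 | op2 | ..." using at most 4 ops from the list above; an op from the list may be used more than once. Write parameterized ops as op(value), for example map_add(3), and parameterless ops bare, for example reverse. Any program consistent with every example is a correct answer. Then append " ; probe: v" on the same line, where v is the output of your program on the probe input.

take(2) | map_add(-9) | map_add(-1) ; probe: [-45, -20]

Check, running the answer program on each example:
  [5, 38, -36, 45] -> [5, 38] -> [-4, 29] -> [-5, 28]
  [35, 47, -27, 44, -34, 23] -> [35, 47] -> [26, 38] -> [25, 37]
  [38, -47, 0, -14, -44, -35, 2] -> [38, -47] -> [29, -56] -> [28, -57]
  [11, -26, 37, -1, 3, 30, 32] -> [11, -26] -> [2, -35] -> [1, -36]
  [19, 11, 35, 20, -21, -32] -> [19, 11] -> [10, 2] -> [9, 1]
  probe: [-35, -10, -28, 11, -6] -> [-35, -10] -> [-44, -19] -> [-45, -20]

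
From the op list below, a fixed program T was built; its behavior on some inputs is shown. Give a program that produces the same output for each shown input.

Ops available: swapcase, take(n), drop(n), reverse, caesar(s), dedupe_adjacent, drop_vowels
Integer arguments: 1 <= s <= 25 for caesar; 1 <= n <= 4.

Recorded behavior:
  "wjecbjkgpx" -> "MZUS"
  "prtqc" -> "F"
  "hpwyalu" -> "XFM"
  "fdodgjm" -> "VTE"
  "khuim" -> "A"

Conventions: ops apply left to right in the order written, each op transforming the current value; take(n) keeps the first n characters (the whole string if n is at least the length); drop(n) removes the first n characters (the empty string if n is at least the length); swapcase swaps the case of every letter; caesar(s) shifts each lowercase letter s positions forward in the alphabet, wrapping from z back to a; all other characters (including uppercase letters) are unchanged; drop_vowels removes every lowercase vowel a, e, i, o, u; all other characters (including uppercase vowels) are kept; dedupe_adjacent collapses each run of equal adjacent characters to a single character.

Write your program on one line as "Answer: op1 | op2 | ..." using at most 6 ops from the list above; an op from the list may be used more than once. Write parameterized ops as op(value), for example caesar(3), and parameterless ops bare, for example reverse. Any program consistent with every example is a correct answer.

reverse | drop(4) | reverse | take(4) | caesar(16) | swapcase

Check, running the answer program on each example:
  "wjecbjkgpx" -> "xpgkjbcejw" -> "jbcejw" -> "wjecbj" -> "wjec" -> "mzus" -> "MZUS"
  "prtqc" -> "cqtrp" -> "p" -> "p" -> "p" -> "f" -> "F"
  "hpwyalu" -> "ulaywph" -> "wph" -> "hpw" -> "hpw" -> "xfm" -> "XFM"
  "fdodgjm" -> "mjgdodf" -> "odf" -> "fdo" -> "fdo" -> "vte" -> "VTE"
  "khuim" -> "miuhk" -> "k" -> "k" -> "k" -> "a" -> "A"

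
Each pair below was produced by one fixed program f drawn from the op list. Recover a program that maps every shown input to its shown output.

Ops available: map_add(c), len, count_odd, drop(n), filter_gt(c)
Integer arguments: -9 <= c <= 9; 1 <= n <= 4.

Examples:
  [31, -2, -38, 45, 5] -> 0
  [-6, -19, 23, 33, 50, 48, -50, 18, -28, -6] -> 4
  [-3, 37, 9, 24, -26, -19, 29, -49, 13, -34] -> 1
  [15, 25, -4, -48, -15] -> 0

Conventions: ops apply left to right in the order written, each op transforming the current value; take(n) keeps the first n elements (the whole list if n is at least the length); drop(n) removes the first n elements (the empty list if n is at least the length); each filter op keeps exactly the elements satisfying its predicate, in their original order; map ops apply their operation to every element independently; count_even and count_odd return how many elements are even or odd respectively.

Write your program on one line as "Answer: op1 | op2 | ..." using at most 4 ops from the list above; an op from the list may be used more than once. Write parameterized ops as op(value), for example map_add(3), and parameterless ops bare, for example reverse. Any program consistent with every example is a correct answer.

drop(3) | map_add(1) | drop(3) | count_odd

Check, running the answer program on each example:
  [31, -2, -38, 45, 5] -> [45, 5] -> [46, 6] -> [] -> 0
  [-6, -19, 23, 33, 50, 48, -50, 18, -28, -6] -> [33, 50, 48, -50, 18, -28, -6] -> [34, 51, 49, -49, 19, -27, -5] -> [-49, 19, -27, -5] -> 4
  [-3, 37, 9, 24, -26, -19, 29, -49, 13, -34] -> [24, -26, -19, 29, -49, 13, -34] -> [25, -25, -18, 30, -48, 14, -33] -> [30, -48, 14, -33] -> 1
  [15, 25, -4, -48, -15] -> [-48, -15] -> [-47, -14] -> [] -> 0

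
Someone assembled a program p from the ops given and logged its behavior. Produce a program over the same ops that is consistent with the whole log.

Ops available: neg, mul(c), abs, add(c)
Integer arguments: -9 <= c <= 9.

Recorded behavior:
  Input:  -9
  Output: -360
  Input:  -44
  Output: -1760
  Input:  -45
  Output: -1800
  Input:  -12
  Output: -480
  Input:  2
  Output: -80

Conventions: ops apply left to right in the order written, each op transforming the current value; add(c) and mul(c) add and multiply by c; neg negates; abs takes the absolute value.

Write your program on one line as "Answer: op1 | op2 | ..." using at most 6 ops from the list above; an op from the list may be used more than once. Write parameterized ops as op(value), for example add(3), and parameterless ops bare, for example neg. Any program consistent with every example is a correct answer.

mul(8) | neg | mul(-5) | neg | abs | mul(-1)

Check, running the answer program on each example:
  -9 -> -72 -> 72 -> -360 -> 360 -> 360 -> -360
  -44 -> -352 -> 352 -> -1760 -> 1760 -> 1760 -> -1760
  -45 -> -360 -> 360 -> -1800 -> 1800 -> 1800 -> -1800
  -12 -> -96 -> 96 -> -480 -> 480 -> 480 -> -480
  2 -> 16 -> -16 -> 80 -> -80 -> 80 -> -80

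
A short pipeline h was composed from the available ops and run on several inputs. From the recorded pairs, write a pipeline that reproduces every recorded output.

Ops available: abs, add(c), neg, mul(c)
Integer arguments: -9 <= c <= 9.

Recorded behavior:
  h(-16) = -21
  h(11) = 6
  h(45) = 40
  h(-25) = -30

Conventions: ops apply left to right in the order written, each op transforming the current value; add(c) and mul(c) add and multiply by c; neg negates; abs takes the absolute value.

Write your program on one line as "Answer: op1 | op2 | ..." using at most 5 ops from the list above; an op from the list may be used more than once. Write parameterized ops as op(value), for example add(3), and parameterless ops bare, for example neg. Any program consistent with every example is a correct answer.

neg | add(-1) | add(6) | neg

Check, running the answer program on each example:
  -16 -> 16 -> 15 -> 21 -> -21
  11 -> -11 -> -12 -> -6 -> 6
  45 -> -45 -> -46 -> -40 -> 40
  -25 -> 25 -> 24 -> 30 -> -30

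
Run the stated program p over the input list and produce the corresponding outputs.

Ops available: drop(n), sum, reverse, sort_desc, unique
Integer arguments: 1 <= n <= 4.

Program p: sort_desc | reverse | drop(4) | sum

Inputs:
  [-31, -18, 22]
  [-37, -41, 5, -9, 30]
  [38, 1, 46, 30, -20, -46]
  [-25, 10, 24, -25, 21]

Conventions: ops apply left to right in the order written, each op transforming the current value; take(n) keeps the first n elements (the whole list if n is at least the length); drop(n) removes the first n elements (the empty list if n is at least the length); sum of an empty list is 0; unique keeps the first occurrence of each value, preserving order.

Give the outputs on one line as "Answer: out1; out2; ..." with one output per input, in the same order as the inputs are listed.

Execution, op by op:
  [-31, -18, 22] -> [22, -18, -31] -> [-31, -18, 22] -> [] -> 0
  [-37, -41, 5, -9, 30] -> [30, 5, -9, -37, -41] -> [-41, -37, -9, 5, 30] -> [30] -> 30
  [38, 1, 46, 30, -20, -46] -> [46, 38, 30, 1, -20, -46] -> [-46, -20, 1, 30, 38, 46] -> [38, 46] -> 84
  [-25, 10, 24, -25, 21] -> [24, 21, 10, -25, -25] -> [-25, -25, 10, 21, 24] -> [24] -> 24

0; 30; 84; 24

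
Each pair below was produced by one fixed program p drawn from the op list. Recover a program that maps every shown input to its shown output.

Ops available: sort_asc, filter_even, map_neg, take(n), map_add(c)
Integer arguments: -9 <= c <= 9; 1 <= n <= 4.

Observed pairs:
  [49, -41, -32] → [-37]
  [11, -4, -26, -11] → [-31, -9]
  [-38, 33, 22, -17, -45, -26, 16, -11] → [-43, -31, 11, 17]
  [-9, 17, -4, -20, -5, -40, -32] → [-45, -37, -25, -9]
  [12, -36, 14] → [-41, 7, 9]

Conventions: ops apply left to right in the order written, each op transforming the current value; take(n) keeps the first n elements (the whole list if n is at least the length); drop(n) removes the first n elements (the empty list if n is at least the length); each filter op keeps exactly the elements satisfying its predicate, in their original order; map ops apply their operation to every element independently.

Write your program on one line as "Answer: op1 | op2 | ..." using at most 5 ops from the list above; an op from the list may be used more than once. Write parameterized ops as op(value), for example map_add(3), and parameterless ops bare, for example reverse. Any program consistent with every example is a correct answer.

filter_even | map_neg | map_add(5) | map_neg | sort_asc

Check, running the answer program on each example:
  [49, -41, -32] -> [-32] -> [32] -> [37] -> [-37] -> [-37]
  [11, -4, -26, -11] -> [-4, -26] -> [4, 26] -> [9, 31] -> [-9, -31] -> [-31, -9]
  [-38, 33, 22, -17, -45, -26, 16, -11] -> [-38, 22, -26, 16] -> [38, -22, 26, -16] -> [43, -17, 31, -11] -> [-43, 17, -31, 11] -> [-43, -31, 11, 17]
  [-9, 17, -4, -20, -5, -40, -32] -> [-4, -20, -40, -32] -> [4, 20, 40, 32] -> [9, 25, 45, 37] -> [-9, -25, -45, -37] -> [-45, -37, -25, -9]
  [12, -36, 14] -> [12, -36, 14] -> [-12, 36, -14] -> [-7, 41, -9] -> [7, -41, 9] -> [-41, 7, 9]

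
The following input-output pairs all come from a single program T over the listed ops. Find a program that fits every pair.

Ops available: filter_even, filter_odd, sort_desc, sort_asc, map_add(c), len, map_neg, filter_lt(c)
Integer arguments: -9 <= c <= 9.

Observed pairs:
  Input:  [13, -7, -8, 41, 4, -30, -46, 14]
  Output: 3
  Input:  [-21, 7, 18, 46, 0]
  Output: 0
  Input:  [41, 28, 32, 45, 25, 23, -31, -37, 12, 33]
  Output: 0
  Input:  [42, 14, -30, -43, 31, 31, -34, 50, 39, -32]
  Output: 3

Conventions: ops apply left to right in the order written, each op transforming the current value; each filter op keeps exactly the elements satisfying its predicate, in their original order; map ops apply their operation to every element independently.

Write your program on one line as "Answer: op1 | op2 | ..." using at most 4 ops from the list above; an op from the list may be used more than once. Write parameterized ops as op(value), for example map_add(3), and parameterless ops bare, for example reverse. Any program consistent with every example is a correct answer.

filter_even | filter_lt(-1) | len

Check, running the answer program on each example:
  [13, -7, -8, 41, 4, -30, -46, 14] -> [-8, 4, -30, -46, 14] -> [-8, -30, -46] -> 3
  [-21, 7, 18, 46, 0] -> [18, 46, 0] -> [] -> 0
  [41, 28, 32, 45, 25, 23, -31, -37, 12, 33] -> [28, 32, 12] -> [] -> 0
  [42, 14, -30, -43, 31, 31, -34, 50, 39, -32] -> [42, 14, -30, -34, 50, -32] -> [-30, -34, -32] -> 3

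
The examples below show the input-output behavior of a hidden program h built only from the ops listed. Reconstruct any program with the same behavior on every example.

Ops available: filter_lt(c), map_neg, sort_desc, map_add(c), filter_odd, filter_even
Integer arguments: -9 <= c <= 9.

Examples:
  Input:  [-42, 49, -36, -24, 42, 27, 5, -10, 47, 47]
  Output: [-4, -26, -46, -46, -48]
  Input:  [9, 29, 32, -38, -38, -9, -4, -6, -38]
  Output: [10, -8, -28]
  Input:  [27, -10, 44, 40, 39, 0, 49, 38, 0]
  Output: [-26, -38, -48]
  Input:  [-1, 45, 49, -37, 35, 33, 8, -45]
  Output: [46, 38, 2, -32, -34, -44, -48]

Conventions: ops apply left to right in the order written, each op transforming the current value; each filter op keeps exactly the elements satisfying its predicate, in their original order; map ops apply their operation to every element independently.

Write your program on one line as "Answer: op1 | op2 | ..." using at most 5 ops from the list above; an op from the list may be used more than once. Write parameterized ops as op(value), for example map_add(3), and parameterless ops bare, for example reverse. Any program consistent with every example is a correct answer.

map_add(5) | filter_even | map_add(-6) | map_neg | sort_desc

Check, running the answer program on each example:
  [-42, 49, -36, -24, 42, 27, 5, -10, 47, 47] -> [-37, 54, -31, -19, 47, 32, 10, -5, 52, 52] -> [54, 32, 10, 52, 52] -> [48, 26, 4, 46, 46] -> [-48, -26, -4, -46, -46] -> [-4, -26, -46, -46, -48]
  [9, 29, 32, -38, -38, -9, -4, -6, -38] -> [14, 34, 37, -33, -33, -4, 1, -1, -33] -> [14, 34, -4] -> [8, 28, -10] -> [-8, -28, 10] -> [10, -8, -28]
  [27, -10, 44, 40, 39, 0, 49, 38, 0] -> [32, -5, 49, 45, 44, 5, 54, 43, 5] -> [32, 44, 54] -> [26, 38, 48] -> [-26, -38, -48] -> [-26, -38, -48]
  [-1, 45, 49, -37, 35, 33, 8, -45] -> [4, 50, 54, -32, 40, 38, 13, -40] -> [4, 50, 54, -32, 40, 38, -40] -> [-2, 44, 48, -38, 34, 32, -46] -> [2, -44, -48, 38, -34, -32, 46] -> [46, 38, 2, -32, -34, -44, -48]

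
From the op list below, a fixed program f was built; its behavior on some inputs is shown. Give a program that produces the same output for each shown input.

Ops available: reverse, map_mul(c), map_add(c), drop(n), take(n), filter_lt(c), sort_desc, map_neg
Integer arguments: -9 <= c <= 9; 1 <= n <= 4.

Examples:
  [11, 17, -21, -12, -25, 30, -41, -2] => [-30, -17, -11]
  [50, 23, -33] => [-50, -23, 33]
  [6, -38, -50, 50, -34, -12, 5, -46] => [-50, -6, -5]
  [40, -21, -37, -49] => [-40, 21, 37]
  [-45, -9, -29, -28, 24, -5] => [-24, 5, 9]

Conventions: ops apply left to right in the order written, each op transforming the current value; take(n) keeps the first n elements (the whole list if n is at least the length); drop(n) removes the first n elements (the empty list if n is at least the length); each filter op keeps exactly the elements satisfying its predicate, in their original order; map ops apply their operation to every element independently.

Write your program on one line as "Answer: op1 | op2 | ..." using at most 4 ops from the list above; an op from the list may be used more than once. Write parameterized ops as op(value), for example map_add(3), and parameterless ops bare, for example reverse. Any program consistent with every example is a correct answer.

sort_desc | take(3) | map_neg

Check, running the answer program on each example:
  [11, 17, -21, -12, -25, 30, -41, -2] -> [30, 17, 11, -2, -12, -21, -25, -41] -> [30, 17, 11] -> [-30, -17, -11]
  [50, 23, -33] -> [50, 23, -33] -> [50, 23, -33] -> [-50, -23, 33]
  [6, -38, -50, 50, -34, -12, 5, -46] -> [50, 6, 5, -12, -34, -38, -46, -50] -> [50, 6, 5] -> [-50, -6, -5]
  [40, -21, -37, -49] -> [40, -21, -37, -49] -> [40, -21, -37] -> [-40, 21, 37]
  [-45, -9, -29, -28, 24, -5] -> [24, -5, -9, -28, -29, -45] -> [24, -5, -9] -> [-24, 5, 9]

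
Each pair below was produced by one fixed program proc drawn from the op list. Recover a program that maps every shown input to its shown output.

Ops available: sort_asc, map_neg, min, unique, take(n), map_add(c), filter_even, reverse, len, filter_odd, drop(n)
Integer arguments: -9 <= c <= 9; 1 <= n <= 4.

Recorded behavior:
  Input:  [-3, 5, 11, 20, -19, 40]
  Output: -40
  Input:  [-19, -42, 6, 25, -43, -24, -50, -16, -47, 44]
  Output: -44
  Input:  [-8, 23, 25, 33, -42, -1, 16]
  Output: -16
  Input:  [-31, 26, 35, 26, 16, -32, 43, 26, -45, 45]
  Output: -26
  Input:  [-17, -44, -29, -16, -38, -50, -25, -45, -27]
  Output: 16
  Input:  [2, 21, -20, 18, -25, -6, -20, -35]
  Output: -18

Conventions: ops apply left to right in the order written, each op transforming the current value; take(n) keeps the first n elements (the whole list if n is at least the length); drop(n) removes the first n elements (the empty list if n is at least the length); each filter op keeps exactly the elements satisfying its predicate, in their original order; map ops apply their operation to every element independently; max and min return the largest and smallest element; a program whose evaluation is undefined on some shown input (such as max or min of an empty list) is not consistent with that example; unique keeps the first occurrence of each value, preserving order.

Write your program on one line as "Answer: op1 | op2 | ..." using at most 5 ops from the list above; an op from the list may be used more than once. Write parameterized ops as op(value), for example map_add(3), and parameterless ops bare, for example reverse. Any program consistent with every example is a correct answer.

map_neg | unique | filter_even | min

Check, running the answer program on each example:
  [-3, 5, 11, 20, -19, 40] -> [3, -5, -11, -20, 19, -40] -> [3, -5, -11, -20, 19, -40] -> [-20, -40] -> -40
  [-19, -42, 6, 25, -43, -24, -50, -16, -47, 44] -> [19, 42, -6, -25, 43, 24, 50, 16, 47, -44] -> [19, 42, -6, -25, 43, 24, 50, 16, 47, -44] -> [42, -6, 24, 50, 16, -44] -> -44
  [-8, 23, 25, 33, -42, -1, 16] -> [8, -23, -25, -33, 42, 1, -16] -> [8, -23, -25, -33, 42, 1, -16] -> [8, 42, -16] -> -16
  [-31, 26, 35, 26, 16, -32, 43, 26, -45, 45] -> [31, -26, -35, -26, -16, 32, -43, -26, 45, -45] -> [31, -26, -35, -16, 32, -43, 45, -45] -> [-26, -16, 32] -> -26
  [-17, -44, -29, -16, -38, -50, -25, -45, -27] -> [17, 44, 29, 16, 38, 50, 25, 45, 27] -> [17, 44, 29, 16, 38, 50, 25, 45, 27] -> [44, 16, 38, 50] -> 16
  [2, 21, -20, 18, -25, -6, -20, -35] -> [-2, -21, 20, -18, 25, 6, 20, 35] -> [-2, -21, 20, -18, 25, 6, 35] -> [-2, 20, -18, 6] -> -18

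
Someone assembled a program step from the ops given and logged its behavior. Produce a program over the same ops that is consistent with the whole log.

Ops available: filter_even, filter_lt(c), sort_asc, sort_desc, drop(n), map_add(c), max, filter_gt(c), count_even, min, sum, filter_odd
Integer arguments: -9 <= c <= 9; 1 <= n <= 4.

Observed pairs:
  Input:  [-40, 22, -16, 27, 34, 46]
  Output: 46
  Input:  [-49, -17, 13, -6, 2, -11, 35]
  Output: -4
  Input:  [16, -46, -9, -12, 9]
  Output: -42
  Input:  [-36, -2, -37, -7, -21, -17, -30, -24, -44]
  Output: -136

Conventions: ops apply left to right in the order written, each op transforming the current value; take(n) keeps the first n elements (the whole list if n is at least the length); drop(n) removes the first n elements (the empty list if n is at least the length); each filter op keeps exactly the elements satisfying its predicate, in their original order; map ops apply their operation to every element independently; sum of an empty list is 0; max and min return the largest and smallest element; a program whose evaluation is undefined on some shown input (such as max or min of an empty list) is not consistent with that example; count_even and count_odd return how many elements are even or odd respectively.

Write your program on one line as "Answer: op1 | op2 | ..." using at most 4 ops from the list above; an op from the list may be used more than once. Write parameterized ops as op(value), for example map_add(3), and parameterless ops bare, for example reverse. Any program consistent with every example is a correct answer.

sort_asc | filter_even | sum

Check, running the answer program on each example:
  [-40, 22, -16, 27, 34, 46] -> [-40, -16, 22, 27, 34, 46] -> [-40, -16, 22, 34, 46] -> 46
  [-49, -17, 13, -6, 2, -11, 35] -> [-49, -17, -11, -6, 2, 13, 35] -> [-6, 2] -> -4
  [16, -46, -9, -12, 9] -> [-46, -12, -9, 9, 16] -> [-46, -12, 16] -> -42
  [-36, -2, -37, -7, -21, -17, -30, -24, -44] -> [-44, -37, -36, -30, -24, -21, -17, -7, -2] -> [-44, -36, -30, -24, -2] -> -136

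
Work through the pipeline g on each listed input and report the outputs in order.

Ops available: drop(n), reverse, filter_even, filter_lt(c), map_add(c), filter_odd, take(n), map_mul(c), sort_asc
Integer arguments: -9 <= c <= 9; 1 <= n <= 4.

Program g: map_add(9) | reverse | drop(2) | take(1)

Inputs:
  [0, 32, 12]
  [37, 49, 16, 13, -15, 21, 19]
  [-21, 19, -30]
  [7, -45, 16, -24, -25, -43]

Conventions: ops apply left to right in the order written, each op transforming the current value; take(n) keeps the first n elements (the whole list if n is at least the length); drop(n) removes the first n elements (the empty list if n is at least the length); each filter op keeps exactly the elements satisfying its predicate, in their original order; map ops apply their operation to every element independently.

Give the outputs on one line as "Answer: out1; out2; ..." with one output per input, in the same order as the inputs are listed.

[9]; [-6]; [-12]; [-15]

Execution, op by op:
  [0, 32, 12] -> [9, 41, 21] -> [21, 41, 9] -> [9] -> [9]
  [37, 49, 16, 13, -15, 21, 19] -> [46, 58, 25, 22, -6, 30, 28] -> [28, 30, -6, 22, 25, 58, 46] -> [-6, 22, 25, 58, 46] -> [-6]
  [-21, 19, -30] -> [-12, 28, -21] -> [-21, 28, -12] -> [-12] -> [-12]
  [7, -45, 16, -24, -25, -43] -> [16, -36, 25, -15, -16, -34] -> [-34, -16, -15, 25, -36, 16] -> [-15, 25, -36, 16] -> [-15]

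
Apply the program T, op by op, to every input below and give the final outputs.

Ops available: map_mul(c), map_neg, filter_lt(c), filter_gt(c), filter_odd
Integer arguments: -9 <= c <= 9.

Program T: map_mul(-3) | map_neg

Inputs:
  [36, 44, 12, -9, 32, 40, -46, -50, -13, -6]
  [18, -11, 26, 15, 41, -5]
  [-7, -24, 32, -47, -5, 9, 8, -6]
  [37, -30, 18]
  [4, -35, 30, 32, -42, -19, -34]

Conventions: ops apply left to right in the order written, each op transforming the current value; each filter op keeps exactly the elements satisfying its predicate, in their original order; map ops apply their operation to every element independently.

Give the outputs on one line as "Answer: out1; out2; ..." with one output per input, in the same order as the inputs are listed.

[108, 132, 36, -27, 96, 120, -138, -150, -39, -18]; [54, -33, 78, 45, 123, -15]; [-21, -72, 96, -141, -15, 27, 24, -18]; [111, -90, 54]; [12, -105, 90, 96, -126, -57, -102]

Execution, op by op:
  [36, 44, 12, -9, 32, 40, -46, -50, -13, -6] -> [-108, -132, -36, 27, -96, -120, 138, 150, 39, 18] -> [108, 132, 36, -27, 96, 120, -138, -150, -39, -18]
  [18, -11, 26, 15, 41, -5] -> [-54, 33, -78, -45, -123, 15] -> [54, -33, 78, 45, 123, -15]
  [-7, -24, 32, -47, -5, 9, 8, -6] -> [21, 72, -96, 141, 15, -27, -24, 18] -> [-21, -72, 96, -141, -15, 27, 24, -18]
  [37, -30, 18] -> [-111, 90, -54] -> [111, -90, 54]
  [4, -35, 30, 32, -42, -19, -34] -> [-12, 105, -90, -96, 126, 57, 102] -> [12, -105, 90, 96, -126, -57, -102]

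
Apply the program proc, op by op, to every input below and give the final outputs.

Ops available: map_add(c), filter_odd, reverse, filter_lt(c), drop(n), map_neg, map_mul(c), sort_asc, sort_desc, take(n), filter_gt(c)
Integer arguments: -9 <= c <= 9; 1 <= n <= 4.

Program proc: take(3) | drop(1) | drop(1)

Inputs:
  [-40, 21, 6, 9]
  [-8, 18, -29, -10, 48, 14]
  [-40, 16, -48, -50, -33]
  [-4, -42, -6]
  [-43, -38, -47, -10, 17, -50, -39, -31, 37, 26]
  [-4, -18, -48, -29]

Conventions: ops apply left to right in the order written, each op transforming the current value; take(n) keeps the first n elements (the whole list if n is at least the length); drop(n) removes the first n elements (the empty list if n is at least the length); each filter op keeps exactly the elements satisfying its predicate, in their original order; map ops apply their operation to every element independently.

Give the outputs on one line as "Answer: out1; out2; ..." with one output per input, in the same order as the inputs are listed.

[6]; [-29]; [-48]; [-6]; [-47]; [-48]

Execution, op by op:
  [-40, 21, 6, 9] -> [-40, 21, 6] -> [21, 6] -> [6]
  [-8, 18, -29, -10, 48, 14] -> [-8, 18, -29] -> [18, -29] -> [-29]
  [-40, 16, -48, -50, -33] -> [-40, 16, -48] -> [16, -48] -> [-48]
  [-4, -42, -6] -> [-4, -42, -6] -> [-42, -6] -> [-6]
  [-43, -38, -47, -10, 17, -50, -39, -31, 37, 26] -> [-43, -38, -47] -> [-38, -47] -> [-47]
  [-4, -18, -48, -29] -> [-4, -18, -48] -> [-18, -48] -> [-48]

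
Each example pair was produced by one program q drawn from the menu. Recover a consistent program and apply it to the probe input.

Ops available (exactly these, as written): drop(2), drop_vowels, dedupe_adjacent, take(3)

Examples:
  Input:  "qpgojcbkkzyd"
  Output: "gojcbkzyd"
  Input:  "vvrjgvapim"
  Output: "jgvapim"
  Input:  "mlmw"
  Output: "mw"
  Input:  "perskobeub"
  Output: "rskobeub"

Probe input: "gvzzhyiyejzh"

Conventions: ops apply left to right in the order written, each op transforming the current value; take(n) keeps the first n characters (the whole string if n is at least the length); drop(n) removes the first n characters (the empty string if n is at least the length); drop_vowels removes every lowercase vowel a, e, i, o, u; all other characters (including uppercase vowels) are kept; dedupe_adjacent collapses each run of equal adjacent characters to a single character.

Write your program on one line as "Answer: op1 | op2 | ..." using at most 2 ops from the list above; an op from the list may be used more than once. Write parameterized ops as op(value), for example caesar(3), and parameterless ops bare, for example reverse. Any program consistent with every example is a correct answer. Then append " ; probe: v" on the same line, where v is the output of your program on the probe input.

dedupe_adjacent | drop(2) ; probe: "zhyiyejzh"

Check, running the answer program on each example:
  "qpgojcbkkzyd" -> "qpgojcbkzyd" -> "gojcbkzyd"
  "vvrjgvapim" -> "vrjgvapim" -> "jgvapim"
  "mlmw" -> "mlmw" -> "mw"
  "perskobeub" -> "perskobeub" -> "rskobeub"
  probe: "gvzzhyiyejzh" -> "gvzhyiyejzh" -> "zhyiyejzh"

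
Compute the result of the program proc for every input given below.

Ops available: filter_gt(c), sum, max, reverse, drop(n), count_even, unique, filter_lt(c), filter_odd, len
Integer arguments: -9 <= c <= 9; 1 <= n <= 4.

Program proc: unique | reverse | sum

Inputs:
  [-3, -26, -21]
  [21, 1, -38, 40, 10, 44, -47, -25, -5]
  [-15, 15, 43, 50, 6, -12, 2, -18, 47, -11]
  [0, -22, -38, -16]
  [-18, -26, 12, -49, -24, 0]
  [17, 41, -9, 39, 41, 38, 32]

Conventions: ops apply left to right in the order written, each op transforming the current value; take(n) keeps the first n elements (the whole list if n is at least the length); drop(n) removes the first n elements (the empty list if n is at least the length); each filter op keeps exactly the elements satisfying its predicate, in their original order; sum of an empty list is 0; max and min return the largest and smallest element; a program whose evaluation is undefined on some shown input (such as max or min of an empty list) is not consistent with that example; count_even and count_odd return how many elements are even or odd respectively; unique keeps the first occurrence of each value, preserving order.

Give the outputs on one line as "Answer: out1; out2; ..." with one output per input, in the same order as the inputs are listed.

Execution, op by op:
  [-3, -26, -21] -> [-3, -26, -21] -> [-21, -26, -3] -> -50
  [21, 1, -38, 40, 10, 44, -47, -25, -5] -> [21, 1, -38, 40, 10, 44, -47, -25, -5] -> [-5, -25, -47, 44, 10, 40, -38, 1, 21] -> 1
  [-15, 15, 43, 50, 6, -12, 2, -18, 47, -11] -> [-15, 15, 43, 50, 6, -12, 2, -18, 47, -11] -> [-11, 47, -18, 2, -12, 6, 50, 43, 15, -15] -> 107
  [0, -22, -38, -16] -> [0, -22, -38, -16] -> [-16, -38, -22, 0] -> -76
  [-18, -26, 12, -49, -24, 0] -> [-18, -26, 12, -49, -24, 0] -> [0, -24, -49, 12, -26, -18] -> -105
  [17, 41, -9, 39, 41, 38, 32] -> [17, 41, -9, 39, 38, 32] -> [32, 38, 39, -9, 41, 17] -> 158

-50; 1; 107; -76; -105; 158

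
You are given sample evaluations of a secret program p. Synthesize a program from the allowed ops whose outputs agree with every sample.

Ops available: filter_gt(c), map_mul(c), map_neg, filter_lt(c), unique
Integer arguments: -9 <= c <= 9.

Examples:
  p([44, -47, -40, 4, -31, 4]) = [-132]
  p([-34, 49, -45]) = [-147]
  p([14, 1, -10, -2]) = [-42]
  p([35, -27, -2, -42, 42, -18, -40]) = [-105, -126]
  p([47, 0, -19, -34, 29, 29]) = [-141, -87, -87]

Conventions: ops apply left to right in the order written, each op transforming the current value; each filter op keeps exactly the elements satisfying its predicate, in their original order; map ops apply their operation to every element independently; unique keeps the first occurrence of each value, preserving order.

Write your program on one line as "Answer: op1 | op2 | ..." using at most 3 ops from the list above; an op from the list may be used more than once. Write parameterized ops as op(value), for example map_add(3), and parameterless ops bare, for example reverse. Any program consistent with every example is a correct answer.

filter_gt(6) | map_neg | map_mul(3)

Check, running the answer program on each example:
  [44, -47, -40, 4, -31, 4] -> [44] -> [-44] -> [-132]
  [-34, 49, -45] -> [49] -> [-49] -> [-147]
  [14, 1, -10, -2] -> [14] -> [-14] -> [-42]
  [35, -27, -2, -42, 42, -18, -40] -> [35, 42] -> [-35, -42] -> [-105, -126]
  [47, 0, -19, -34, 29, 29] -> [47, 29, 29] -> [-47, -29, -29] -> [-141, -87, -87]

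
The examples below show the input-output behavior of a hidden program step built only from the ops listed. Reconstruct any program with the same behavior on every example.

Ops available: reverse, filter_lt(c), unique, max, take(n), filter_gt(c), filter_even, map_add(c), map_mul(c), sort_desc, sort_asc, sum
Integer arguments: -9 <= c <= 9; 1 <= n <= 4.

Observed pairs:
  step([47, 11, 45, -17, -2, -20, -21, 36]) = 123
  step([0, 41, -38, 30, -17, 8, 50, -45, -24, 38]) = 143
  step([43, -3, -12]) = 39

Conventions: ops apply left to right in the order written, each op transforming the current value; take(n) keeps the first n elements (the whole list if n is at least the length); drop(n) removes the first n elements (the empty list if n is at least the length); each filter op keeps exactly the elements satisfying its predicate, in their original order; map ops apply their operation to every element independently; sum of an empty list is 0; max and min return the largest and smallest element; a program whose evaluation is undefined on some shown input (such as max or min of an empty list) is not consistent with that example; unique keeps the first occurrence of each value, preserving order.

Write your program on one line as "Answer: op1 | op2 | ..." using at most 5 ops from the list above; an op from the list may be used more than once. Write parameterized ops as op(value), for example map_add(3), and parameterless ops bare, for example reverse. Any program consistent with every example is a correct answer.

filter_gt(8) | map_add(-4) | reverse | sum

Check, running the answer program on each example:
  [47, 11, 45, -17, -2, -20, -21, 36] -> [47, 11, 45, 36] -> [43, 7, 41, 32] -> [32, 41, 7, 43] -> 123
  [0, 41, -38, 30, -17, 8, 50, -45, -24, 38] -> [41, 30, 50, 38] -> [37, 26, 46, 34] -> [34, 46, 26, 37] -> 143
  [43, -3, -12] -> [43] -> [39] -> [39] -> 39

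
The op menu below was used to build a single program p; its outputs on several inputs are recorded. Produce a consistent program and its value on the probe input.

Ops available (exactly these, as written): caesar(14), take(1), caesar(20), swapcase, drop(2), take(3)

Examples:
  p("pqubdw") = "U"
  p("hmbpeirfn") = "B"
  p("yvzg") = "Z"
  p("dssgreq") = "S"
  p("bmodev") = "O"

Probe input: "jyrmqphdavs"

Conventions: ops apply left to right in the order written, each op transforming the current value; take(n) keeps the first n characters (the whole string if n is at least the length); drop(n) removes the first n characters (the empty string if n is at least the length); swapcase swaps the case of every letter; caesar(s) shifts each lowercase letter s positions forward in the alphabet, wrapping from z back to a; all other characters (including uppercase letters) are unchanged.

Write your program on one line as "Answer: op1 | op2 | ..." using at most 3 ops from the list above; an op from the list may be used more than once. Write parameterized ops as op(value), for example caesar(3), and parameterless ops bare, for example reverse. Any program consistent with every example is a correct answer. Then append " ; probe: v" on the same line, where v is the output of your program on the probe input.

swapcase | drop(2) | take(1) ; probe: "R"

Check, running the answer program on each example:
  "pqubdw" -> "PQUBDW" -> "UBDW" -> "U"
  "hmbpeirfn" -> "HMBPEIRFN" -> "BPEIRFN" -> "B"
  "yvzg" -> "YVZG" -> "ZG" -> "Z"
  "dssgreq" -> "DSSGREQ" -> "SGREQ" -> "S"
  "bmodev" -> "BMODEV" -> "ODEV" -> "O"
  probe: "jyrmqphdavs" -> "JYRMQPHDAVS" -> "RMQPHDAVS" -> "R"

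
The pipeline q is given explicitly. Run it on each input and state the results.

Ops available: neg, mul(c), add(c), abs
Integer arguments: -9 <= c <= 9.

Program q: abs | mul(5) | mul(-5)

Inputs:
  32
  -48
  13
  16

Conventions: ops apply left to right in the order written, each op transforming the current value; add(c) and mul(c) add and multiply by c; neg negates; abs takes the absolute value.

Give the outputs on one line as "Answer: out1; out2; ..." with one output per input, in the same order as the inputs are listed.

Execution, op by op:
  32 -> 32 -> 160 -> -800
  -48 -> 48 -> 240 -> -1200
  13 -> 13 -> 65 -> -325
  16 -> 16 -> 80 -> -400

-800; -1200; -325; -400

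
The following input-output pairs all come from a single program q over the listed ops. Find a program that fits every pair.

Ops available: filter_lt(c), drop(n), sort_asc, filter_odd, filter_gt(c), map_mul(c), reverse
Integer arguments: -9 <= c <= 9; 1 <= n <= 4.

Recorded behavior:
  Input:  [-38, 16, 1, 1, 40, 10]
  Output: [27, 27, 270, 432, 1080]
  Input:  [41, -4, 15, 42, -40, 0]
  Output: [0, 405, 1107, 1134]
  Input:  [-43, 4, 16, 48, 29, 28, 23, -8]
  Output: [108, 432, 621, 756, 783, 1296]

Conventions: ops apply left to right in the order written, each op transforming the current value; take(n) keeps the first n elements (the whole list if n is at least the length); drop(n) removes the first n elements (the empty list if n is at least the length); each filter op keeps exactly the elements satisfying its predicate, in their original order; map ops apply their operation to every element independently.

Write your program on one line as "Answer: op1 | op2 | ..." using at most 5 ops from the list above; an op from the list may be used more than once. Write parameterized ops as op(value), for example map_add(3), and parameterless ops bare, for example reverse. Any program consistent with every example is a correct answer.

map_mul(3) | map_mul(9) | sort_asc | filter_gt(-1)

Check, running the answer program on each example:
  [-38, 16, 1, 1, 40, 10] -> [-114, 48, 3, 3, 120, 30] -> [-1026, 432, 27, 27, 1080, 270] -> [-1026, 27, 27, 270, 432, 1080] -> [27, 27, 270, 432, 1080]
  [41, -4, 15, 42, -40, 0] -> [123, -12, 45, 126, -120, 0] -> [1107, -108, 405, 1134, -1080, 0] -> [-1080, -108, 0, 405, 1107, 1134] -> [0, 405, 1107, 1134]
  [-43, 4, 16, 48, 29, 28, 23, -8] -> [-129, 12, 48, 144, 87, 84, 69, -24] -> [-1161, 108, 432, 1296, 783, 756, 621, -216] -> [-1161, -216, 108, 432, 621, 756, 783, 1296] -> [108, 432, 621, 756, 783, 1296]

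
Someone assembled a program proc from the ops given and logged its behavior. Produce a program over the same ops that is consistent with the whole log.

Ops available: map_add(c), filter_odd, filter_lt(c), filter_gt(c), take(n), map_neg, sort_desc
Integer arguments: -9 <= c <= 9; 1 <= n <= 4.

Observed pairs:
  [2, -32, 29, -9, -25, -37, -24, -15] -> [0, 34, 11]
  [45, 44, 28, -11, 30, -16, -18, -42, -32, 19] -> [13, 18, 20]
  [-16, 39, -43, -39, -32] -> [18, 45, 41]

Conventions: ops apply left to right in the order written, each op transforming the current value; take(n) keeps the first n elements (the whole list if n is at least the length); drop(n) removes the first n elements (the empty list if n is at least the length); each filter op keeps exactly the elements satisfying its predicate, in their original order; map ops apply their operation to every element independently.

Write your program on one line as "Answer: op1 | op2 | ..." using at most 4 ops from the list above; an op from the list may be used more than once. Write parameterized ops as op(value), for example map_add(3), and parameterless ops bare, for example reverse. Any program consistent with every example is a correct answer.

filter_lt(9) | map_add(-2) | map_neg | take(3)

Check, running the answer program on each example:
  [2, -32, 29, -9, -25, -37, -24, -15] -> [2, -32, -9, -25, -37, -24, -15] -> [0, -34, -11, -27, -39, -26, -17] -> [0, 34, 11, 27, 39, 26, 17] -> [0, 34, 11]
  [45, 44, 28, -11, 30, -16, -18, -42, -32, 19] -> [-11, -16, -18, -42, -32] -> [-13, -18, -20, -44, -34] -> [13, 18, 20, 44, 34] -> [13, 18, 20]
  [-16, 39, -43, -39, -32] -> [-16, -43, -39, -32] -> [-18, -45, -41, -34] -> [18, 45, 41, 34] -> [18, 45, 41]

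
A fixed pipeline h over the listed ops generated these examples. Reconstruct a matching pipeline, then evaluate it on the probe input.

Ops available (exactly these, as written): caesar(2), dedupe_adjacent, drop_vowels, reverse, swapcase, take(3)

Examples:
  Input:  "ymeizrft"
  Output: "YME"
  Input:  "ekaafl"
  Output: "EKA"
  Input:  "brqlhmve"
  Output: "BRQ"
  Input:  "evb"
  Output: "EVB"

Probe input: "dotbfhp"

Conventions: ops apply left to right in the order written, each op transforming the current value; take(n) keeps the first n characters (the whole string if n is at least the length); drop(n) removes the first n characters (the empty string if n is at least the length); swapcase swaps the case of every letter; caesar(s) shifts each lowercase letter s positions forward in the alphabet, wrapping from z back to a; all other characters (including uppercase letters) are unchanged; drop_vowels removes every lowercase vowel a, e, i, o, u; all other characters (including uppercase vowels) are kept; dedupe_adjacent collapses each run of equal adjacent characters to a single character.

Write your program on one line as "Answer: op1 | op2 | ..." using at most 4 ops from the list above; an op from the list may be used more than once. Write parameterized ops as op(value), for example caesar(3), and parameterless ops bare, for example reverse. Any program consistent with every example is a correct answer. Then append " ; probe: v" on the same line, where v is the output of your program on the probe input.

dedupe_adjacent | swapcase | take(3) ; probe: "DOT"

Check, running the answer program on each example:
  "ymeizrft" -> "ymeizrft" -> "YMEIZRFT" -> "YME"
  "ekaafl" -> "ekafl" -> "EKAFL" -> "EKA"
  "brqlhmve" -> "brqlhmve" -> "BRQLHMVE" -> "BRQ"
  "evb" -> "evb" -> "EVB" -> "EVB"
  probe: "dotbfhp" -> "dotbfhp" -> "DOTBFHP" -> "DOT"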